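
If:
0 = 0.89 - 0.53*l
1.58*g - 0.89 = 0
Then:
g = 0.56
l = 1.68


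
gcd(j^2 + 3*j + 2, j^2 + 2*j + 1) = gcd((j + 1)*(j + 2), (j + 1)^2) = j + 1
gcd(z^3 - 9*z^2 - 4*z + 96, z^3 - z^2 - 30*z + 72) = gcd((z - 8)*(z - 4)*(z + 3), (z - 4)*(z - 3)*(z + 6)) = z - 4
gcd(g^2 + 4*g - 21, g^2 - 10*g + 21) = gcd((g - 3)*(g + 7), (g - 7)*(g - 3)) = g - 3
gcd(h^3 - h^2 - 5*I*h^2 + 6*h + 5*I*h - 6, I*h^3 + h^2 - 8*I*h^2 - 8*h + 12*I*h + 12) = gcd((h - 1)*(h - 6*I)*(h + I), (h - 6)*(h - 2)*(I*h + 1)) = 1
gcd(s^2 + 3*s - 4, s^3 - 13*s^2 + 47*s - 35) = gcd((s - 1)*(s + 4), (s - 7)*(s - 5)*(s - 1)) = s - 1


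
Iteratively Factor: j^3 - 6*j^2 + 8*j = (j - 2)*(j^2 - 4*j) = j*(j - 2)*(j - 4)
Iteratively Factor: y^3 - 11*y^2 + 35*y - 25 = (y - 5)*(y^2 - 6*y + 5) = (y - 5)^2*(y - 1)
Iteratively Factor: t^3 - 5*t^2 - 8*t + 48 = (t - 4)*(t^2 - t - 12) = (t - 4)*(t + 3)*(t - 4)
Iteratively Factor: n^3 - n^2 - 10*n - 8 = (n + 2)*(n^2 - 3*n - 4) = (n + 1)*(n + 2)*(n - 4)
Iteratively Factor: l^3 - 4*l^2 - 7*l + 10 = (l - 5)*(l^2 + l - 2) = (l - 5)*(l - 1)*(l + 2)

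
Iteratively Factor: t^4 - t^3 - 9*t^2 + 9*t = (t + 3)*(t^3 - 4*t^2 + 3*t) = t*(t + 3)*(t^2 - 4*t + 3) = t*(t - 1)*(t + 3)*(t - 3)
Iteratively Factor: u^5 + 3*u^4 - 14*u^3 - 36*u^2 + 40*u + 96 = (u - 2)*(u^4 + 5*u^3 - 4*u^2 - 44*u - 48) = (u - 2)*(u + 2)*(u^3 + 3*u^2 - 10*u - 24) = (u - 2)*(u + 2)^2*(u^2 + u - 12) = (u - 2)*(u + 2)^2*(u + 4)*(u - 3)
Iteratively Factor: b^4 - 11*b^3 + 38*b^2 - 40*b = (b - 2)*(b^3 - 9*b^2 + 20*b) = (b - 5)*(b - 2)*(b^2 - 4*b) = b*(b - 5)*(b - 2)*(b - 4)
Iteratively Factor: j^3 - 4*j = (j + 2)*(j^2 - 2*j) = (j - 2)*(j + 2)*(j)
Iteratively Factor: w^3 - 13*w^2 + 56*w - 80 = (w - 5)*(w^2 - 8*w + 16) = (w - 5)*(w - 4)*(w - 4)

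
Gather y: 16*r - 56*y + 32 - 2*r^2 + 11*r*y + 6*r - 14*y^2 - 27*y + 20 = -2*r^2 + 22*r - 14*y^2 + y*(11*r - 83) + 52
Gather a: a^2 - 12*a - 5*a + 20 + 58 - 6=a^2 - 17*a + 72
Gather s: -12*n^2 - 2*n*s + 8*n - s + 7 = -12*n^2 + 8*n + s*(-2*n - 1) + 7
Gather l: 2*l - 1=2*l - 1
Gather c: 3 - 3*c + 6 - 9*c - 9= -12*c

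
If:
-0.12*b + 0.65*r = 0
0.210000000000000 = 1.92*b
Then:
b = 0.11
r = 0.02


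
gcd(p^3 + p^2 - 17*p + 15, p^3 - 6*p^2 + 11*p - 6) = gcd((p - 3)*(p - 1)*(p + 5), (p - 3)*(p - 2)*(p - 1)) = p^2 - 4*p + 3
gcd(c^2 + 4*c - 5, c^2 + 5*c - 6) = c - 1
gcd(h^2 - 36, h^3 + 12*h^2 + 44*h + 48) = h + 6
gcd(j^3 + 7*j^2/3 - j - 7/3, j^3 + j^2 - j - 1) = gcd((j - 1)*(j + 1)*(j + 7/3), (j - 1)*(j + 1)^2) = j^2 - 1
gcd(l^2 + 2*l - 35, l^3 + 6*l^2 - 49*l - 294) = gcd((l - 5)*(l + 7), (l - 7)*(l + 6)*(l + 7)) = l + 7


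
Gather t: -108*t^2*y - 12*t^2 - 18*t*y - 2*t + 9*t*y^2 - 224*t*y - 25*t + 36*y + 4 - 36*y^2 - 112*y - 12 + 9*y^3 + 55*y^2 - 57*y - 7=t^2*(-108*y - 12) + t*(9*y^2 - 242*y - 27) + 9*y^3 + 19*y^2 - 133*y - 15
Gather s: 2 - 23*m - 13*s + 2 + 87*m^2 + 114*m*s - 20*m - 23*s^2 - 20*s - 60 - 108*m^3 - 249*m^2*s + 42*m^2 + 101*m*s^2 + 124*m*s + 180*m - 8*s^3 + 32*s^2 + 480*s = -108*m^3 + 129*m^2 + 137*m - 8*s^3 + s^2*(101*m + 9) + s*(-249*m^2 + 238*m + 447) - 56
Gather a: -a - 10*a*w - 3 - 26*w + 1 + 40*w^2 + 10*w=a*(-10*w - 1) + 40*w^2 - 16*w - 2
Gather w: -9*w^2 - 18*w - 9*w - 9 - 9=-9*w^2 - 27*w - 18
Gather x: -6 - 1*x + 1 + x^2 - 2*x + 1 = x^2 - 3*x - 4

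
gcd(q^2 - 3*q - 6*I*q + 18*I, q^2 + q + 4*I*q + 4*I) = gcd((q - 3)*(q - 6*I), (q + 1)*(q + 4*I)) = 1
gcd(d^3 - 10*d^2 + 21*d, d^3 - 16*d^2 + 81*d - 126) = d^2 - 10*d + 21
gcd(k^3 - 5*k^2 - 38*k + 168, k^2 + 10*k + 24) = k + 6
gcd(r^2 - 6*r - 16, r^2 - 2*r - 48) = r - 8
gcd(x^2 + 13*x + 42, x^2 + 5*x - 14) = x + 7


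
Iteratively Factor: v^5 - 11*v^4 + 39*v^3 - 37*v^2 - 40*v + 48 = (v - 4)*(v^4 - 7*v^3 + 11*v^2 + 7*v - 12) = (v - 4)*(v - 1)*(v^3 - 6*v^2 + 5*v + 12) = (v - 4)*(v - 3)*(v - 1)*(v^2 - 3*v - 4) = (v - 4)*(v - 3)*(v - 1)*(v + 1)*(v - 4)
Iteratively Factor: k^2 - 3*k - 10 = (k + 2)*(k - 5)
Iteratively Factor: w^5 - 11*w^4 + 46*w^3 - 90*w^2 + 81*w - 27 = (w - 3)*(w^4 - 8*w^3 + 22*w^2 - 24*w + 9) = (w - 3)^2*(w^3 - 5*w^2 + 7*w - 3) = (w - 3)^2*(w - 1)*(w^2 - 4*w + 3) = (w - 3)^3*(w - 1)*(w - 1)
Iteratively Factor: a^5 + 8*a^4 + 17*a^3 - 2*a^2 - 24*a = (a + 2)*(a^4 + 6*a^3 + 5*a^2 - 12*a) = (a - 1)*(a + 2)*(a^3 + 7*a^2 + 12*a) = a*(a - 1)*(a + 2)*(a^2 + 7*a + 12) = a*(a - 1)*(a + 2)*(a + 4)*(a + 3)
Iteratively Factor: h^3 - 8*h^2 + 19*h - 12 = (h - 1)*(h^2 - 7*h + 12) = (h - 4)*(h - 1)*(h - 3)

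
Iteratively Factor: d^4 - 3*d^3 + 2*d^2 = (d)*(d^3 - 3*d^2 + 2*d) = d*(d - 1)*(d^2 - 2*d) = d*(d - 2)*(d - 1)*(d)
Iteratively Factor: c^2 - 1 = (c + 1)*(c - 1)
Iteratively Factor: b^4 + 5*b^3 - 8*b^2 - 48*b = (b - 3)*(b^3 + 8*b^2 + 16*b) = (b - 3)*(b + 4)*(b^2 + 4*b) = (b - 3)*(b + 4)^2*(b)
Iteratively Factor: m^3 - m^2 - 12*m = (m + 3)*(m^2 - 4*m) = m*(m + 3)*(m - 4)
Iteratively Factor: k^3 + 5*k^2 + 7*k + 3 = (k + 1)*(k^2 + 4*k + 3) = (k + 1)^2*(k + 3)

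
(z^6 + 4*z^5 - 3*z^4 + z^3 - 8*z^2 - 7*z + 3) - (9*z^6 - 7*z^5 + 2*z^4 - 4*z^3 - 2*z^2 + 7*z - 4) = -8*z^6 + 11*z^5 - 5*z^4 + 5*z^3 - 6*z^2 - 14*z + 7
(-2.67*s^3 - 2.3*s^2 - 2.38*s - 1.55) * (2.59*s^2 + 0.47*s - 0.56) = -6.9153*s^5 - 7.2119*s^4 - 5.75*s^3 - 3.8451*s^2 + 0.6043*s + 0.868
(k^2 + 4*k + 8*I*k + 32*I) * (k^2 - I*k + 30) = k^4 + 4*k^3 + 7*I*k^3 + 38*k^2 + 28*I*k^2 + 152*k + 240*I*k + 960*I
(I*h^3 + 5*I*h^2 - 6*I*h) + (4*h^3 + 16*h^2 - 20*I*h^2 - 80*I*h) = 4*h^3 + I*h^3 + 16*h^2 - 15*I*h^2 - 86*I*h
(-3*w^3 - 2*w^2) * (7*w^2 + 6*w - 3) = -21*w^5 - 32*w^4 - 3*w^3 + 6*w^2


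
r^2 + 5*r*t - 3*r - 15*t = (r - 3)*(r + 5*t)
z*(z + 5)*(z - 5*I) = z^3 + 5*z^2 - 5*I*z^2 - 25*I*z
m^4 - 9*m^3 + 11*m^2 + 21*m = m*(m - 7)*(m - 3)*(m + 1)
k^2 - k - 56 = (k - 8)*(k + 7)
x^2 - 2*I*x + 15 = (x - 5*I)*(x + 3*I)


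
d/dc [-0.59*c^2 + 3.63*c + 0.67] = 3.63 - 1.18*c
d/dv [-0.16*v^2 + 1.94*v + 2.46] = 1.94 - 0.32*v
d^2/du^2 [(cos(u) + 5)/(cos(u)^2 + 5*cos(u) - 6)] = (-9*(1 - cos(2*u))^2*cos(u) - 15*(1 - cos(2*u))^2 - 325*cos(u) - 550*cos(2*u) - 117*cos(3*u) + 2*cos(5*u) + 990)/(4*(cos(u) - 1)^3*(cos(u) + 6)^3)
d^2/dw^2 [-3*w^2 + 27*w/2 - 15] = -6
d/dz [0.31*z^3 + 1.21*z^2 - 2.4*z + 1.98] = 0.93*z^2 + 2.42*z - 2.4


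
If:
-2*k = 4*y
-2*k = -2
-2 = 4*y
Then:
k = 1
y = -1/2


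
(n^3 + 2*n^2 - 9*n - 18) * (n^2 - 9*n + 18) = n^5 - 7*n^4 - 9*n^3 + 99*n^2 - 324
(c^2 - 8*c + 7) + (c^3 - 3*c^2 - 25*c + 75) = c^3 - 2*c^2 - 33*c + 82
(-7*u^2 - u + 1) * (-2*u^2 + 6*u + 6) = 14*u^4 - 40*u^3 - 50*u^2 + 6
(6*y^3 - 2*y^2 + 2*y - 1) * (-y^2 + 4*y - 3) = -6*y^5 + 26*y^4 - 28*y^3 + 15*y^2 - 10*y + 3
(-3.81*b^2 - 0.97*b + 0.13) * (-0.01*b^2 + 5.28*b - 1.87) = 0.0381*b^4 - 20.1071*b^3 + 2.0018*b^2 + 2.5003*b - 0.2431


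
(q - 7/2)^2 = q^2 - 7*q + 49/4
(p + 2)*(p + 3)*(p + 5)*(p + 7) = p^4 + 17*p^3 + 101*p^2 + 247*p + 210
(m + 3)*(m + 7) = m^2 + 10*m + 21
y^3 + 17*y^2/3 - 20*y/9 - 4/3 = (y - 2/3)*(y + 1/3)*(y + 6)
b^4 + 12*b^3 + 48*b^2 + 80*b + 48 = (b + 2)^3*(b + 6)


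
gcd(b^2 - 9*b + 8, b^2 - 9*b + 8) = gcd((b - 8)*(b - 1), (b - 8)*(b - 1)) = b^2 - 9*b + 8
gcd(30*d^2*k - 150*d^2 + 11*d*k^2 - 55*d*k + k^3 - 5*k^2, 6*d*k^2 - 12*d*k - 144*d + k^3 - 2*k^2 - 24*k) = 6*d + k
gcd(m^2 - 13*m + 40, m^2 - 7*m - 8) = m - 8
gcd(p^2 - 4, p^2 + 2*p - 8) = p - 2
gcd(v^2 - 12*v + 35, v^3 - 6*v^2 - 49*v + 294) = v - 7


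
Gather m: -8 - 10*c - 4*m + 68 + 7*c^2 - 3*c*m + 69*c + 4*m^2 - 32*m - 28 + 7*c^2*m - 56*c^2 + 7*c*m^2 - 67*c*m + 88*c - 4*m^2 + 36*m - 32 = -49*c^2 + 7*c*m^2 + 147*c + m*(7*c^2 - 70*c)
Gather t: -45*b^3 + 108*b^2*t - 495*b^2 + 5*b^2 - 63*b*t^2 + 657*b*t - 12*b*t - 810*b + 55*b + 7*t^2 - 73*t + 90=-45*b^3 - 490*b^2 - 755*b + t^2*(7 - 63*b) + t*(108*b^2 + 645*b - 73) + 90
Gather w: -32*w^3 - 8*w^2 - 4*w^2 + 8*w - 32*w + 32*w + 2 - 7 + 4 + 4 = -32*w^3 - 12*w^2 + 8*w + 3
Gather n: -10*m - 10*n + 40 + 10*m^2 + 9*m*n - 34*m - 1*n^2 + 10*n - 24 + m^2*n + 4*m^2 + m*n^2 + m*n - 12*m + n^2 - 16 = 14*m^2 + m*n^2 - 56*m + n*(m^2 + 10*m)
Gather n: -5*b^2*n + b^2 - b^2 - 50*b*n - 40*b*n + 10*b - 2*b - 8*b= n*(-5*b^2 - 90*b)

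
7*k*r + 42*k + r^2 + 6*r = (7*k + r)*(r + 6)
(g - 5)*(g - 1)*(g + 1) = g^3 - 5*g^2 - g + 5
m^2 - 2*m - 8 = (m - 4)*(m + 2)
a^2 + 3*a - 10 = (a - 2)*(a + 5)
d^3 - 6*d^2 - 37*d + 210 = (d - 7)*(d - 5)*(d + 6)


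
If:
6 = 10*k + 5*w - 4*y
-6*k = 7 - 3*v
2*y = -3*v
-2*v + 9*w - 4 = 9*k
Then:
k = -346/789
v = 383/263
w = 260/789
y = -1149/526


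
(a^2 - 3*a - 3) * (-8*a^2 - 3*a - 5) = -8*a^4 + 21*a^3 + 28*a^2 + 24*a + 15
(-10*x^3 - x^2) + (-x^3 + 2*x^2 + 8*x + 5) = -11*x^3 + x^2 + 8*x + 5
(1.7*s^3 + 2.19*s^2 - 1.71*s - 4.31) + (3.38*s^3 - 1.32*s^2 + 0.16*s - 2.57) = 5.08*s^3 + 0.87*s^2 - 1.55*s - 6.88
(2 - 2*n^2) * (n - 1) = -2*n^3 + 2*n^2 + 2*n - 2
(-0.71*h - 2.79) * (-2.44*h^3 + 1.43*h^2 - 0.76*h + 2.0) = 1.7324*h^4 + 5.7923*h^3 - 3.4501*h^2 + 0.7004*h - 5.58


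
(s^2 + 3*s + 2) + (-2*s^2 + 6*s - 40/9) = -s^2 + 9*s - 22/9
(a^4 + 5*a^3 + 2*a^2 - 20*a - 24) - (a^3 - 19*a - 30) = a^4 + 4*a^3 + 2*a^2 - a + 6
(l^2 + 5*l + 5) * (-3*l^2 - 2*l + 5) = -3*l^4 - 17*l^3 - 20*l^2 + 15*l + 25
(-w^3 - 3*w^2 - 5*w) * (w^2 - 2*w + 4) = -w^5 - w^4 - 3*w^3 - 2*w^2 - 20*w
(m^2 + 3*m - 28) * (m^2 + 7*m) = m^4 + 10*m^3 - 7*m^2 - 196*m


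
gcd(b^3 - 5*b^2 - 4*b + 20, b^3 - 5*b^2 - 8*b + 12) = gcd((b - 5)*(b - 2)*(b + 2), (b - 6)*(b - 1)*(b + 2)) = b + 2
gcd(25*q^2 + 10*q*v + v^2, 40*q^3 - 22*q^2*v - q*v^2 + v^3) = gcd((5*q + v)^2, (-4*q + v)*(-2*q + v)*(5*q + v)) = 5*q + v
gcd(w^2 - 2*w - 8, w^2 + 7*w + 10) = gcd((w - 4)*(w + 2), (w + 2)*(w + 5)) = w + 2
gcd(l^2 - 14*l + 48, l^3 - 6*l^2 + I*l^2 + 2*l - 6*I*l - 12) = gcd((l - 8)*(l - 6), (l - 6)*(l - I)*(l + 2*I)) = l - 6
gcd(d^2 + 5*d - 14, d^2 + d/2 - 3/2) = 1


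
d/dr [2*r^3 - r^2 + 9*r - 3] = 6*r^2 - 2*r + 9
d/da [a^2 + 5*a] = 2*a + 5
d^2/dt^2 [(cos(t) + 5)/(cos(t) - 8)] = 13*(sin(t)^2 - 8*cos(t) + 1)/(cos(t) - 8)^3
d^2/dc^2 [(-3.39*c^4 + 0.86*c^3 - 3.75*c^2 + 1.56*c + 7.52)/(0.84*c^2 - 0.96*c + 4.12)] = (-4.78396799999999*c^6 + 16.402176*c^5 - 89.138016*c^4 + 206.316096*c^3 - 601.222752*c^2 + 18.810048*c - 153.157344)/(0.592704*c^6 - 2.032128*c^5 + 11.043648*c^4 - 20.818944*c^3 + 54.166464*c^2 - 48.886272*c + 69.934528)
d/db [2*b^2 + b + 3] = 4*b + 1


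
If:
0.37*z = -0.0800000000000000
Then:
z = -0.22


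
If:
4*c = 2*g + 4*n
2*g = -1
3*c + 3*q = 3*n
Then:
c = n - 1/4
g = -1/2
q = 1/4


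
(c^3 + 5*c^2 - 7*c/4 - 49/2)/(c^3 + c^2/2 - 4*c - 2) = (4*c^2 + 28*c + 49)/(2*(2*c^2 + 5*c + 2))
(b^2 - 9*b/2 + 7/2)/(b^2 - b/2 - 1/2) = (2*b - 7)/(2*b + 1)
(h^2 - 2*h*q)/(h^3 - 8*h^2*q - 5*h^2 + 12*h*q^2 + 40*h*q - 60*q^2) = h/(h^2 - 6*h*q - 5*h + 30*q)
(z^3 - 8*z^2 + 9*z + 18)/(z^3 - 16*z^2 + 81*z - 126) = (z + 1)/(z - 7)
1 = 1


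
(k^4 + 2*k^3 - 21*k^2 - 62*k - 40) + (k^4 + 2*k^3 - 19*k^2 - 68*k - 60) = 2*k^4 + 4*k^3 - 40*k^2 - 130*k - 100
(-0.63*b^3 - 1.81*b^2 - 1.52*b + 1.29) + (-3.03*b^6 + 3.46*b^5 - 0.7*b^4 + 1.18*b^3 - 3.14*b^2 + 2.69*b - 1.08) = -3.03*b^6 + 3.46*b^5 - 0.7*b^4 + 0.55*b^3 - 4.95*b^2 + 1.17*b + 0.21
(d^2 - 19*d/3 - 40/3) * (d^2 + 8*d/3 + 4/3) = d^4 - 11*d^3/3 - 260*d^2/9 - 44*d - 160/9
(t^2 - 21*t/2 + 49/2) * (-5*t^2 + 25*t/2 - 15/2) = -5*t^4 + 65*t^3 - 1045*t^2/4 + 385*t - 735/4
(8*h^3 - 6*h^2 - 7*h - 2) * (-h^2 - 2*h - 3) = -8*h^5 - 10*h^4 - 5*h^3 + 34*h^2 + 25*h + 6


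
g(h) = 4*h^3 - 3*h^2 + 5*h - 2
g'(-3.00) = 131.00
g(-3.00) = -152.00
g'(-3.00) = 131.00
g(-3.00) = -152.00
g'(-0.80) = 17.48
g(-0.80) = -9.97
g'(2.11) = 45.77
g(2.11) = 32.77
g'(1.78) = 32.34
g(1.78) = 19.95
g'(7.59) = 650.76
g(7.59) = 1612.11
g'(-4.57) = 283.04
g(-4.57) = -469.28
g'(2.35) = 57.17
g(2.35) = 45.09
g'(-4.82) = 312.71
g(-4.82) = -543.72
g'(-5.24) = 365.93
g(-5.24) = -686.08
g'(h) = 12*h^2 - 6*h + 5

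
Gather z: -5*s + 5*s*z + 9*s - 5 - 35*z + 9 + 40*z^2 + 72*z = 4*s + 40*z^2 + z*(5*s + 37) + 4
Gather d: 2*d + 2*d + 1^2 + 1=4*d + 2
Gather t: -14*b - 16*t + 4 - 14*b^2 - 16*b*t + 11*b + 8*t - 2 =-14*b^2 - 3*b + t*(-16*b - 8) + 2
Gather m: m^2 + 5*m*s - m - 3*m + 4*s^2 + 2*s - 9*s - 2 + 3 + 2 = m^2 + m*(5*s - 4) + 4*s^2 - 7*s + 3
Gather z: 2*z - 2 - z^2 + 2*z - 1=-z^2 + 4*z - 3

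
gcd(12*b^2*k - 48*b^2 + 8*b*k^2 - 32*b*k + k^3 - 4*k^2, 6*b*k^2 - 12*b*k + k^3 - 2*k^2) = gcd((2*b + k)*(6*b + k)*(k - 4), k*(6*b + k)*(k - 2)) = 6*b + k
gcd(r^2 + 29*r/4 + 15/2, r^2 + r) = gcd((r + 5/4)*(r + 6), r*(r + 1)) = 1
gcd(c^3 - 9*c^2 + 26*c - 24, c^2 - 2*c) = c - 2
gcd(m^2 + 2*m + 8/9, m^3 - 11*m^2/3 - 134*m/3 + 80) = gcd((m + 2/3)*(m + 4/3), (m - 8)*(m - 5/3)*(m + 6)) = 1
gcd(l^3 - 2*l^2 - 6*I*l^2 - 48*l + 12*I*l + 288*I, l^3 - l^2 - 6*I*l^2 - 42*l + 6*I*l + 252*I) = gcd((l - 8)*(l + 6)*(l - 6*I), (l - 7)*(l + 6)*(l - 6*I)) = l^2 + l*(6 - 6*I) - 36*I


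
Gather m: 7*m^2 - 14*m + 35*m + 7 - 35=7*m^2 + 21*m - 28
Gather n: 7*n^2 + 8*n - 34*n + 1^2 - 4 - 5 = 7*n^2 - 26*n - 8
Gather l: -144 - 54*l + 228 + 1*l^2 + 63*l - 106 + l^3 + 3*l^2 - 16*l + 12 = l^3 + 4*l^2 - 7*l - 10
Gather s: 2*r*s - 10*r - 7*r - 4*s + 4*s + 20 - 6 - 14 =2*r*s - 17*r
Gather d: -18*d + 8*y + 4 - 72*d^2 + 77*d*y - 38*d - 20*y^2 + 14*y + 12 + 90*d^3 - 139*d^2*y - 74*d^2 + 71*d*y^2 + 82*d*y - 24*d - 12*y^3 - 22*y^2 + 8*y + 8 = 90*d^3 + d^2*(-139*y - 146) + d*(71*y^2 + 159*y - 80) - 12*y^3 - 42*y^2 + 30*y + 24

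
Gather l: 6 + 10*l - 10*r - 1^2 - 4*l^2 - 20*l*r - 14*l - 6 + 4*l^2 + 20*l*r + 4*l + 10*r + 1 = 0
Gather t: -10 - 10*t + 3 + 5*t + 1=-5*t - 6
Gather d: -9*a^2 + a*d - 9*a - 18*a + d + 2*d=-9*a^2 - 27*a + d*(a + 3)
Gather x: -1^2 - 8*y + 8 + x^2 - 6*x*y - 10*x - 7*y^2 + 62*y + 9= x^2 + x*(-6*y - 10) - 7*y^2 + 54*y + 16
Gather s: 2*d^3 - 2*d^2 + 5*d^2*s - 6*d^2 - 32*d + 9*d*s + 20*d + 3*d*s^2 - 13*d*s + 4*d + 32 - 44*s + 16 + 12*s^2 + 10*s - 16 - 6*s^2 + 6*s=2*d^3 - 8*d^2 - 8*d + s^2*(3*d + 6) + s*(5*d^2 - 4*d - 28) + 32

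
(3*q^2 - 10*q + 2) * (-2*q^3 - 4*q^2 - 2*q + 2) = -6*q^5 + 8*q^4 + 30*q^3 + 18*q^2 - 24*q + 4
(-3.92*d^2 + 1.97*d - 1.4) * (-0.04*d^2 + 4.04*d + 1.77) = 0.1568*d^4 - 15.9156*d^3 + 1.0764*d^2 - 2.1691*d - 2.478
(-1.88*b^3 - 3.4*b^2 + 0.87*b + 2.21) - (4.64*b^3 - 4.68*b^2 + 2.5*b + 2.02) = -6.52*b^3 + 1.28*b^2 - 1.63*b + 0.19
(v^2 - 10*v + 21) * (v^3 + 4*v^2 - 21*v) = v^5 - 6*v^4 - 40*v^3 + 294*v^2 - 441*v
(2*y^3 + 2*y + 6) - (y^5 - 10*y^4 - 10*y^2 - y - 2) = -y^5 + 10*y^4 + 2*y^3 + 10*y^2 + 3*y + 8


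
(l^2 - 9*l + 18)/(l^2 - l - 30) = (l - 3)/(l + 5)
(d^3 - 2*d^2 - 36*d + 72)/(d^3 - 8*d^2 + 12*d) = (d + 6)/d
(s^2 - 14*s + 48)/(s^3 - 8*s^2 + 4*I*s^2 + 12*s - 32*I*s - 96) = (s - 6)/(s^2 + 4*I*s + 12)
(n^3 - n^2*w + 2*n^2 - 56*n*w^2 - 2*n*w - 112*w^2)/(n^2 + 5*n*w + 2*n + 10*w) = (n^2 - n*w - 56*w^2)/(n + 5*w)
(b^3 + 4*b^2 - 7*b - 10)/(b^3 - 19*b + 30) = (b + 1)/(b - 3)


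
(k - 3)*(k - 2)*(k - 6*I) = k^3 - 5*k^2 - 6*I*k^2 + 6*k + 30*I*k - 36*I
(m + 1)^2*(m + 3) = m^3 + 5*m^2 + 7*m + 3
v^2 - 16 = (v - 4)*(v + 4)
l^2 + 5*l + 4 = (l + 1)*(l + 4)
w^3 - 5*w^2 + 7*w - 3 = (w - 3)*(w - 1)^2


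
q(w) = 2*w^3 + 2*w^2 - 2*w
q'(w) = 6*w^2 + 4*w - 2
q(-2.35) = -10.21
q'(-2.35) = 21.74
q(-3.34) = -45.53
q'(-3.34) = 51.57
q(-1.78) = -1.38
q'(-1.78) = 9.89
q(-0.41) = 1.02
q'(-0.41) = -2.63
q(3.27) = 84.78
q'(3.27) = 75.24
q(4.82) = 260.79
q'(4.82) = 156.67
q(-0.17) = 0.39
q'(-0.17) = -2.51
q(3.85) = 136.08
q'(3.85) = 102.34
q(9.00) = 1602.00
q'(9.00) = 520.00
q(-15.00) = -6270.00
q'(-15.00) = 1288.00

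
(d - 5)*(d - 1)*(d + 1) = d^3 - 5*d^2 - d + 5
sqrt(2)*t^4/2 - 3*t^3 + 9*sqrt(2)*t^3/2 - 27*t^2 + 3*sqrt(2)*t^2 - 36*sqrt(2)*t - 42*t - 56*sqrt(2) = (t + 7)*(t - 4*sqrt(2))*(t + sqrt(2))*(sqrt(2)*t/2 + sqrt(2))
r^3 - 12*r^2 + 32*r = r*(r - 8)*(r - 4)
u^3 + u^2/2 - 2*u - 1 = (u + 1/2)*(u - sqrt(2))*(u + sqrt(2))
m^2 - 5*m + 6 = (m - 3)*(m - 2)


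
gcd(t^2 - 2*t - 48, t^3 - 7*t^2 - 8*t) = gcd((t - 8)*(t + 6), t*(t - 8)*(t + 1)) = t - 8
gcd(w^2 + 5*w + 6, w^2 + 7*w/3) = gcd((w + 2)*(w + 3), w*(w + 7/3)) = 1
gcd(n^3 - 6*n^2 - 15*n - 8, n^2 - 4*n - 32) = n - 8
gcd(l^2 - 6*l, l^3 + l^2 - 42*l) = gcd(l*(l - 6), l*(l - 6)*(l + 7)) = l^2 - 6*l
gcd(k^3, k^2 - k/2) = k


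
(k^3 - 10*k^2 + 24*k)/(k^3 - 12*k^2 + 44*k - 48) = k/(k - 2)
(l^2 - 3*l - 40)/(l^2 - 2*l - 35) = (l - 8)/(l - 7)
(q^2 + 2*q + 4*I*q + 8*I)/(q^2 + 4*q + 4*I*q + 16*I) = (q + 2)/(q + 4)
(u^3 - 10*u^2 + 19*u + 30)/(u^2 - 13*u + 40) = (u^2 - 5*u - 6)/(u - 8)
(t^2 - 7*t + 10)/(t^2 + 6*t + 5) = (t^2 - 7*t + 10)/(t^2 + 6*t + 5)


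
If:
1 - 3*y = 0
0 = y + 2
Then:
No Solution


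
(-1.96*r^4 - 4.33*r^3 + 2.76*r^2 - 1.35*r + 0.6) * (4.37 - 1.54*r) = 3.0184*r^5 - 1.897*r^4 - 23.1725*r^3 + 14.1402*r^2 - 6.8235*r + 2.622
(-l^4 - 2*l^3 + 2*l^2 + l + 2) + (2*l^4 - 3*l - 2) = l^4 - 2*l^3 + 2*l^2 - 2*l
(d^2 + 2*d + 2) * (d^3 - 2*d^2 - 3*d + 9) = d^5 - 5*d^3 - d^2 + 12*d + 18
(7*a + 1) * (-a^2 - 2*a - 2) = -7*a^3 - 15*a^2 - 16*a - 2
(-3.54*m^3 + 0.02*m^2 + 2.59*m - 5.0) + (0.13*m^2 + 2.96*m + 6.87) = -3.54*m^3 + 0.15*m^2 + 5.55*m + 1.87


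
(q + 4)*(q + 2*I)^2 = q^3 + 4*q^2 + 4*I*q^2 - 4*q + 16*I*q - 16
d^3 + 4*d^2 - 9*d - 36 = (d - 3)*(d + 3)*(d + 4)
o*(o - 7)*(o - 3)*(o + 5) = o^4 - 5*o^3 - 29*o^2 + 105*o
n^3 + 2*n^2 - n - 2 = (n - 1)*(n + 1)*(n + 2)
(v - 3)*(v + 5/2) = v^2 - v/2 - 15/2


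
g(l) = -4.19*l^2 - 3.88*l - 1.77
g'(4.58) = -42.26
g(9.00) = -376.08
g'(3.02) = -29.19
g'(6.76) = -60.53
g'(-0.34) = -1.03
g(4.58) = -107.43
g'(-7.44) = 58.47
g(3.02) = -51.70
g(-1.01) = -2.13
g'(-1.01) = 4.58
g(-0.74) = -1.19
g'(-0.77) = 2.57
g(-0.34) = -0.94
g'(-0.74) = 2.32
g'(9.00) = -79.30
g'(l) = -8.38*l - 3.88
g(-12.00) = -558.57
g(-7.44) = -204.83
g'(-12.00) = 96.68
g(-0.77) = -1.27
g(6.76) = -219.47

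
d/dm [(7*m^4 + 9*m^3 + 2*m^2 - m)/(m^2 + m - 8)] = (14*m^5 + 30*m^4 - 206*m^3 - 213*m^2 - 32*m + 8)/(m^4 + 2*m^3 - 15*m^2 - 16*m + 64)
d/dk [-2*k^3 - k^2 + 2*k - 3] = -6*k^2 - 2*k + 2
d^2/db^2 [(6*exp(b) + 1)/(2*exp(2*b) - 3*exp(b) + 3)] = (24*exp(4*b) + 52*exp(3*b) - 234*exp(2*b) + 39*exp(b) + 63)*exp(b)/(8*exp(6*b) - 36*exp(5*b) + 90*exp(4*b) - 135*exp(3*b) + 135*exp(2*b) - 81*exp(b) + 27)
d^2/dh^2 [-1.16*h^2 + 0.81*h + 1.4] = -2.32000000000000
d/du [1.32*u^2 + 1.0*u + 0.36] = 2.64*u + 1.0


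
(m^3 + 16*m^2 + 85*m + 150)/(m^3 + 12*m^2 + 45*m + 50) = (m + 6)/(m + 2)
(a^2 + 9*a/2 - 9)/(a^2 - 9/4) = 2*(a + 6)/(2*a + 3)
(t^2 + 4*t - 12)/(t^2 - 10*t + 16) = (t + 6)/(t - 8)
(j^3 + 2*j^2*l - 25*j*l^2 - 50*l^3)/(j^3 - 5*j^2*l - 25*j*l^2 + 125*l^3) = (j + 2*l)/(j - 5*l)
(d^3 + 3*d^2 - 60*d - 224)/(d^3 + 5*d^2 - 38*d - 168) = (d - 8)/(d - 6)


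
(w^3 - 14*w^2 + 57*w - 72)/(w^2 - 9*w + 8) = (w^2 - 6*w + 9)/(w - 1)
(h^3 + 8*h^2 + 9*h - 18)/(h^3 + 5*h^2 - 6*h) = (h + 3)/h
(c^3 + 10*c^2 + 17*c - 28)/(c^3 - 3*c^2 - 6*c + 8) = (c^2 + 11*c + 28)/(c^2 - 2*c - 8)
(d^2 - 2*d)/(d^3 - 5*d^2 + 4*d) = (d - 2)/(d^2 - 5*d + 4)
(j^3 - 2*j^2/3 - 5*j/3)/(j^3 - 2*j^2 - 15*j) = (-3*j^2 + 2*j + 5)/(3*(-j^2 + 2*j + 15))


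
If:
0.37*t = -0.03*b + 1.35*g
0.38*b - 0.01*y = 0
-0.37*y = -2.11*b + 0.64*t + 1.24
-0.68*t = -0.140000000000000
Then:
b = -0.11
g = 0.05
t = 0.21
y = -4.36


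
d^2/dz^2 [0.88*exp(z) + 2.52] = 0.88*exp(z)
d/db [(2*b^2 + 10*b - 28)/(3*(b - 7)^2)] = 2*(-19*b - 7)/(3*(b^3 - 21*b^2 + 147*b - 343))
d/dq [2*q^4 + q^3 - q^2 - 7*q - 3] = 8*q^3 + 3*q^2 - 2*q - 7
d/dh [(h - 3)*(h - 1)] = 2*h - 4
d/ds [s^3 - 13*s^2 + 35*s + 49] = 3*s^2 - 26*s + 35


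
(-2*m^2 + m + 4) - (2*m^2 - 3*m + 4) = -4*m^2 + 4*m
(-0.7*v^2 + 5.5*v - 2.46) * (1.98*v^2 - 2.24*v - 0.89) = -1.386*v^4 + 12.458*v^3 - 16.5678*v^2 + 0.6154*v + 2.1894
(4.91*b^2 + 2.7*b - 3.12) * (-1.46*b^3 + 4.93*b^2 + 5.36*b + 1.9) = -7.1686*b^5 + 20.2643*b^4 + 44.1838*b^3 + 8.4194*b^2 - 11.5932*b - 5.928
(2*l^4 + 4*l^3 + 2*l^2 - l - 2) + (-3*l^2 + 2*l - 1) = 2*l^4 + 4*l^3 - l^2 + l - 3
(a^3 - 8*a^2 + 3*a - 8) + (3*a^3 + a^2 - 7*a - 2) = 4*a^3 - 7*a^2 - 4*a - 10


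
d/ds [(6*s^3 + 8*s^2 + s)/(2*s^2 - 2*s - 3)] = 3*(4*s^4 - 8*s^3 - 24*s^2 - 16*s - 1)/(4*s^4 - 8*s^3 - 8*s^2 + 12*s + 9)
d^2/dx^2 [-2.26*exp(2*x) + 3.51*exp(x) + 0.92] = (3.51 - 9.04*exp(x))*exp(x)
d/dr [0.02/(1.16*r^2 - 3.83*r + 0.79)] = (0.0766 - 0.0464*r)/(1.16*r^2 - 3.83*r + 0.79)^2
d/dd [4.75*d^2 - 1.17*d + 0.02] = 9.5*d - 1.17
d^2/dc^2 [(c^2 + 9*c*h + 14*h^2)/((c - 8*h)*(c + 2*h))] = 30*h/(c^3 - 24*c^2*h + 192*c*h^2 - 512*h^3)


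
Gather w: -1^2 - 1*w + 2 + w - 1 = 0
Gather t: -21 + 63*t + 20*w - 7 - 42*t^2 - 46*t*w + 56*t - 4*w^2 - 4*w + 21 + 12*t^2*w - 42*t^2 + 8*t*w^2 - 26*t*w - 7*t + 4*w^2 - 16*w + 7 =t^2*(12*w - 84) + t*(8*w^2 - 72*w + 112)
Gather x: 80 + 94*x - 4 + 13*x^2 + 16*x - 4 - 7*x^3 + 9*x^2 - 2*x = -7*x^3 + 22*x^2 + 108*x + 72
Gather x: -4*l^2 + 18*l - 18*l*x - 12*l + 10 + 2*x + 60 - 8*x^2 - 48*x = -4*l^2 + 6*l - 8*x^2 + x*(-18*l - 46) + 70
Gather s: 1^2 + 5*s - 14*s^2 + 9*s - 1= -14*s^2 + 14*s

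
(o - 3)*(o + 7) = o^2 + 4*o - 21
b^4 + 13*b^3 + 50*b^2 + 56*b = b*(b + 2)*(b + 4)*(b + 7)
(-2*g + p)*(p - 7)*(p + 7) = -2*g*p^2 + 98*g + p^3 - 49*p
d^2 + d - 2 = (d - 1)*(d + 2)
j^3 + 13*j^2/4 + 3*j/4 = j*(j + 1/4)*(j + 3)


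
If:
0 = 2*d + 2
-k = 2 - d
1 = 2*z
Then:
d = -1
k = -3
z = 1/2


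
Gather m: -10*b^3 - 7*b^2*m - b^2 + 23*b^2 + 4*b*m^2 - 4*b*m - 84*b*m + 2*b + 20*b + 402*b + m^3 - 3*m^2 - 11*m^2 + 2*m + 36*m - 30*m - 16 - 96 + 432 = -10*b^3 + 22*b^2 + 424*b + m^3 + m^2*(4*b - 14) + m*(-7*b^2 - 88*b + 8) + 320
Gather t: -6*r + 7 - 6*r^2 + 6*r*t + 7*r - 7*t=-6*r^2 + r + t*(6*r - 7) + 7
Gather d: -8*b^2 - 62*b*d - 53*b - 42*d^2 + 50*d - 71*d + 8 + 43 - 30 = -8*b^2 - 53*b - 42*d^2 + d*(-62*b - 21) + 21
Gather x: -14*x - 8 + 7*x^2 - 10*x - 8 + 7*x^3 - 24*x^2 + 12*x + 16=7*x^3 - 17*x^2 - 12*x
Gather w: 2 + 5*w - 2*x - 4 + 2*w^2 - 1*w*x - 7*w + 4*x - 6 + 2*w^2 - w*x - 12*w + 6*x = 4*w^2 + w*(-2*x - 14) + 8*x - 8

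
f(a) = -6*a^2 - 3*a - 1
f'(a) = -12*a - 3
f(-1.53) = -10.46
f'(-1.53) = 15.36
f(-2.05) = -20.06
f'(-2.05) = 21.60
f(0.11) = -1.40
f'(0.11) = -4.32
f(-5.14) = -144.10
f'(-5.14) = 58.68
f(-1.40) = -8.56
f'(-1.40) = 13.80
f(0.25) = -2.12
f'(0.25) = -6.00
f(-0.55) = -1.16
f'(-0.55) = 3.60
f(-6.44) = -230.52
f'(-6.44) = 74.28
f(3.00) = -64.00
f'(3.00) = -39.00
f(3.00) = -64.00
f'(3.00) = -39.00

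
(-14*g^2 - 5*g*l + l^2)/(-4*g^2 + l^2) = (7*g - l)/(2*g - l)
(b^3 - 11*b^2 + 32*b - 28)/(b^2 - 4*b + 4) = b - 7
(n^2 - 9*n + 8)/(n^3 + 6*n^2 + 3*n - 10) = (n - 8)/(n^2 + 7*n + 10)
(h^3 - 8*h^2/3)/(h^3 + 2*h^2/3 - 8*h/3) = h*(3*h - 8)/(3*h^2 + 2*h - 8)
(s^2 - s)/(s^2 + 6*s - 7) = s/(s + 7)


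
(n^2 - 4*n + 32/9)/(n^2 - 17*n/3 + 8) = (n - 4/3)/(n - 3)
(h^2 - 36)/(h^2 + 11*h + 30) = (h - 6)/(h + 5)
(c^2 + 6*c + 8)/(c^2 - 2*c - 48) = (c^2 + 6*c + 8)/(c^2 - 2*c - 48)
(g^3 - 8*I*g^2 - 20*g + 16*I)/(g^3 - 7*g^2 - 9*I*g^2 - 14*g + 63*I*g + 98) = (g^2 - 6*I*g - 8)/(g^2 - 7*g*(1 + I) + 49*I)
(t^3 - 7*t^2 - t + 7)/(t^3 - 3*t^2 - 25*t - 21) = (t - 1)/(t + 3)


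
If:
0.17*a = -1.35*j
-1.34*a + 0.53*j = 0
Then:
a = 0.00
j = 0.00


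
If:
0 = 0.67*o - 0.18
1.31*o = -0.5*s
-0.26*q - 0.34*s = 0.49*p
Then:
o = 0.27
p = 0.488406944867499 - 0.530612244897959*q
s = -0.70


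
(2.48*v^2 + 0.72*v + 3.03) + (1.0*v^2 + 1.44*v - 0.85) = 3.48*v^2 + 2.16*v + 2.18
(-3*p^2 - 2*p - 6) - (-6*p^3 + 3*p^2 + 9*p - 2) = 6*p^3 - 6*p^2 - 11*p - 4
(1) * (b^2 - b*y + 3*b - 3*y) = b^2 - b*y + 3*b - 3*y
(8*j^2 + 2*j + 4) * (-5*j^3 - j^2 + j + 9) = -40*j^5 - 18*j^4 - 14*j^3 + 70*j^2 + 22*j + 36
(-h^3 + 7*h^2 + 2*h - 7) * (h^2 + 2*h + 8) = -h^5 + 5*h^4 + 8*h^3 + 53*h^2 + 2*h - 56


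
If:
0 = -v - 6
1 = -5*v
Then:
No Solution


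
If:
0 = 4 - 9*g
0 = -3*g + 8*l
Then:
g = 4/9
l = 1/6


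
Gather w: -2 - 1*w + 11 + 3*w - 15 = 2*w - 6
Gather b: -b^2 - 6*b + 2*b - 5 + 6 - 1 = -b^2 - 4*b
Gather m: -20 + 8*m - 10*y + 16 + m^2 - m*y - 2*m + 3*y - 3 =m^2 + m*(6 - y) - 7*y - 7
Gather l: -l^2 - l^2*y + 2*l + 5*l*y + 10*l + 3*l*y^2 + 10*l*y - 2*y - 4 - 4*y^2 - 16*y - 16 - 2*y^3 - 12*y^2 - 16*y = l^2*(-y - 1) + l*(3*y^2 + 15*y + 12) - 2*y^3 - 16*y^2 - 34*y - 20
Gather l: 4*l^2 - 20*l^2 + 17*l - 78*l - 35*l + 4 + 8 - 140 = -16*l^2 - 96*l - 128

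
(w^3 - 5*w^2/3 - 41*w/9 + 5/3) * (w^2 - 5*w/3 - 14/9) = w^5 - 10*w^4/3 - 10*w^3/3 + 320*w^2/27 + 349*w/81 - 70/27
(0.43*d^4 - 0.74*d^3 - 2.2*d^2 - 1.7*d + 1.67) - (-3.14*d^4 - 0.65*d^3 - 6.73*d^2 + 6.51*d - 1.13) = 3.57*d^4 - 0.09*d^3 + 4.53*d^2 - 8.21*d + 2.8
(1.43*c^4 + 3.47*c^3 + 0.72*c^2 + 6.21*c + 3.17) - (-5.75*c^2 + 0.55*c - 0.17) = 1.43*c^4 + 3.47*c^3 + 6.47*c^2 + 5.66*c + 3.34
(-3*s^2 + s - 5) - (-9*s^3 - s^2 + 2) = 9*s^3 - 2*s^2 + s - 7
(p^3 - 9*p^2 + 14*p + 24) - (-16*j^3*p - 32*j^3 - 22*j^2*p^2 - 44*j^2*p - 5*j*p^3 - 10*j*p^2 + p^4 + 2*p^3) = 16*j^3*p + 32*j^3 + 22*j^2*p^2 + 44*j^2*p + 5*j*p^3 + 10*j*p^2 - p^4 - p^3 - 9*p^2 + 14*p + 24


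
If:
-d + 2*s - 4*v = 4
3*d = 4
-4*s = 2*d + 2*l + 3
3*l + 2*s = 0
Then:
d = 4/3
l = 17/12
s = -17/8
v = -115/48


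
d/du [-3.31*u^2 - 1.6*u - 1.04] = -6.62*u - 1.6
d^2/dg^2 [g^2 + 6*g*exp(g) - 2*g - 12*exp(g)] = 6*g*exp(g) + 2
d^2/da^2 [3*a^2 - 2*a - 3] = 6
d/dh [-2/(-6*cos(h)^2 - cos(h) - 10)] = 2*(12*cos(h) + 1)*sin(h)/(6*cos(h)^2 + cos(h) + 10)^2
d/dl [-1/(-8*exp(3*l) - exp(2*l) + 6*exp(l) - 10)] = 2*(-12*exp(2*l) - exp(l) + 3)*exp(l)/(8*exp(3*l) + exp(2*l) - 6*exp(l) + 10)^2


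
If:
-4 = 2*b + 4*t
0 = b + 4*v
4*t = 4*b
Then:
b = -2/3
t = -2/3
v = 1/6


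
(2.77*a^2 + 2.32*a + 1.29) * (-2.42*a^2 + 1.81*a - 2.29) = -6.7034*a^4 - 0.6007*a^3 - 5.2659*a^2 - 2.9779*a - 2.9541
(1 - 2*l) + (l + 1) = 2 - l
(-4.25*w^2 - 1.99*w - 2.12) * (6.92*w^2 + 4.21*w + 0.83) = -29.41*w^4 - 31.6633*w^3 - 26.5758*w^2 - 10.5769*w - 1.7596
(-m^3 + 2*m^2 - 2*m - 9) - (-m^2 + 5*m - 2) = -m^3 + 3*m^2 - 7*m - 7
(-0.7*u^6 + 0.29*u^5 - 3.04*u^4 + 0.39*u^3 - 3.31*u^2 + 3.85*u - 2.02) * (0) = 0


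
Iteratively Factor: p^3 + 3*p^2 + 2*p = (p + 1)*(p^2 + 2*p) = (p + 1)*(p + 2)*(p)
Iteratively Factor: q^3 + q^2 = (q)*(q^2 + q) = q^2*(q + 1)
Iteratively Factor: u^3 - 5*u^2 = (u)*(u^2 - 5*u) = u*(u - 5)*(u)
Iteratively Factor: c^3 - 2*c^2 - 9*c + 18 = (c - 2)*(c^2 - 9) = (c - 3)*(c - 2)*(c + 3)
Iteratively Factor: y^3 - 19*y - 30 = (y - 5)*(y^2 + 5*y + 6) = (y - 5)*(y + 2)*(y + 3)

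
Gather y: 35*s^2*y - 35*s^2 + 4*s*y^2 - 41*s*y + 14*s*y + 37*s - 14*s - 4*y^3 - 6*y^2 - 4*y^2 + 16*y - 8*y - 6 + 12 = -35*s^2 + 23*s - 4*y^3 + y^2*(4*s - 10) + y*(35*s^2 - 27*s + 8) + 6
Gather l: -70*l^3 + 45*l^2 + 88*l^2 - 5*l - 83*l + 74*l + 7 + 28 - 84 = -70*l^3 + 133*l^2 - 14*l - 49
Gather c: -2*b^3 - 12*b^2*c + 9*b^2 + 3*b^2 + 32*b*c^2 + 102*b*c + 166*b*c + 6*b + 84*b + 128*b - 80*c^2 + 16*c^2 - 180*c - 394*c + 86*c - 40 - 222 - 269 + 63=-2*b^3 + 12*b^2 + 218*b + c^2*(32*b - 64) + c*(-12*b^2 + 268*b - 488) - 468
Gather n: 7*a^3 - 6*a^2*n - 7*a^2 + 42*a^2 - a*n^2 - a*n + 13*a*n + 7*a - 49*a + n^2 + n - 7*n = 7*a^3 + 35*a^2 - 42*a + n^2*(1 - a) + n*(-6*a^2 + 12*a - 6)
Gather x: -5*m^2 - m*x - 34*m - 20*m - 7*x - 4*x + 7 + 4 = -5*m^2 - 54*m + x*(-m - 11) + 11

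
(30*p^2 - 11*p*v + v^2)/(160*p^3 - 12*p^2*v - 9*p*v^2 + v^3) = (6*p - v)/(32*p^2 + 4*p*v - v^2)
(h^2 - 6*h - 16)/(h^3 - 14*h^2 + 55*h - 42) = (h^2 - 6*h - 16)/(h^3 - 14*h^2 + 55*h - 42)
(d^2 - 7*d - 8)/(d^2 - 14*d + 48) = (d + 1)/(d - 6)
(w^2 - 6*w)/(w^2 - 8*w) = (w - 6)/(w - 8)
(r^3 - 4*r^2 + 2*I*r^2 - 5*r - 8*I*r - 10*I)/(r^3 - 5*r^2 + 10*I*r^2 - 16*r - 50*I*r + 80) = (r + 1)/(r + 8*I)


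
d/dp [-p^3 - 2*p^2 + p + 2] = -3*p^2 - 4*p + 1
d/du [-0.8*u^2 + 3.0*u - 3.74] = 3.0 - 1.6*u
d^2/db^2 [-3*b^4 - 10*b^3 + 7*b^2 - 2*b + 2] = -36*b^2 - 60*b + 14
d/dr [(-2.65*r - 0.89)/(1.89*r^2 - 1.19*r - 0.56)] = (5.0085*r^2 + 3.3642*r + 0.4249)/(3.5721*r^4 - 4.4982*r^3 - 0.7007*r^2 + 1.3328*r + 0.3136)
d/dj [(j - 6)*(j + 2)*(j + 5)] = 3*j^2 + 2*j - 32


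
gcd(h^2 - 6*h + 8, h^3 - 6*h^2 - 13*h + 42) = h - 2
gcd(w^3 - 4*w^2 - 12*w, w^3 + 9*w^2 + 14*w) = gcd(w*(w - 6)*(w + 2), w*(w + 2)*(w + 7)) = w^2 + 2*w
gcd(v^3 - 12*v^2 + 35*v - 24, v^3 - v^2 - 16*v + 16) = v - 1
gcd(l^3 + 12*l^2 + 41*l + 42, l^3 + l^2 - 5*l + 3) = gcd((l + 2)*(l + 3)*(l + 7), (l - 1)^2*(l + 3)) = l + 3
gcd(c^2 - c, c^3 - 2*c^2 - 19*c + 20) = c - 1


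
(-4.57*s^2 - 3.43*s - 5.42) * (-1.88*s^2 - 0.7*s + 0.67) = 8.5916*s^4 + 9.6474*s^3 + 9.5287*s^2 + 1.4959*s - 3.6314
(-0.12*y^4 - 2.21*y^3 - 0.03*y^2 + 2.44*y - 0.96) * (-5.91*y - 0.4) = 0.7092*y^5 + 13.1091*y^4 + 1.0613*y^3 - 14.4084*y^2 + 4.6976*y + 0.384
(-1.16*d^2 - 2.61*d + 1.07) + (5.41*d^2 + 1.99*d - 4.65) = 4.25*d^2 - 0.62*d - 3.58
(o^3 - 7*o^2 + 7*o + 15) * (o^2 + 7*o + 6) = o^5 - 36*o^3 + 22*o^2 + 147*o + 90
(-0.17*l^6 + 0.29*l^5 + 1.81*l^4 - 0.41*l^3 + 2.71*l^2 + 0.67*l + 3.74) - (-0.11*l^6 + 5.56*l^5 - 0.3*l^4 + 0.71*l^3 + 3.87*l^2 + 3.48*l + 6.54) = -0.06*l^6 - 5.27*l^5 + 2.11*l^4 - 1.12*l^3 - 1.16*l^2 - 2.81*l - 2.8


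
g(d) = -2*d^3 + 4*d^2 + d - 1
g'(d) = -6*d^2 + 8*d + 1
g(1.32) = 2.69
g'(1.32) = 1.11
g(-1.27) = 8.28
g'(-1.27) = -18.84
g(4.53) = -100.31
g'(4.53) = -85.89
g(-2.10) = 33.06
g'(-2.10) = -42.26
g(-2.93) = 80.72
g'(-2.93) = -73.95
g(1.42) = 2.76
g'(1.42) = 0.26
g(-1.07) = 4.96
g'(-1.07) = -14.43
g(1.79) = 2.14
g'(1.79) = -3.90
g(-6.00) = 569.00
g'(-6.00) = -263.00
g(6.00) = -283.00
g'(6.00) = -167.00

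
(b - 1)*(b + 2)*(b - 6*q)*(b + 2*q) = b^4 - 4*b^3*q + b^3 - 12*b^2*q^2 - 4*b^2*q - 2*b^2 - 12*b*q^2 + 8*b*q + 24*q^2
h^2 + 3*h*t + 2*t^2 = (h + t)*(h + 2*t)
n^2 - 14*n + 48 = (n - 8)*(n - 6)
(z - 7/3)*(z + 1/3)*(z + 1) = z^3 - z^2 - 25*z/9 - 7/9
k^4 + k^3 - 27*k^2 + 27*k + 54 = (k - 3)^2*(k + 1)*(k + 6)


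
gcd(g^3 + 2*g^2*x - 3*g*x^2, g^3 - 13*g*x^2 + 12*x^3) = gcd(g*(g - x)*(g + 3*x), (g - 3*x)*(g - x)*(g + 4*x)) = -g + x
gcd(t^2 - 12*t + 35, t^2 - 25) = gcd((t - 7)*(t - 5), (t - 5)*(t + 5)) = t - 5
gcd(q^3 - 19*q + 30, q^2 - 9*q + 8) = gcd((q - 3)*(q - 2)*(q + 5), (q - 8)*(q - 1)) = 1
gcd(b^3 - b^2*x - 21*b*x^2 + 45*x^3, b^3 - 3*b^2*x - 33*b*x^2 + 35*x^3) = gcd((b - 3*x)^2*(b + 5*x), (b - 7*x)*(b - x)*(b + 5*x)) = b + 5*x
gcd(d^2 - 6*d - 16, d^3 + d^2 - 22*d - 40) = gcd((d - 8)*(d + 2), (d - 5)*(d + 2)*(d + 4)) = d + 2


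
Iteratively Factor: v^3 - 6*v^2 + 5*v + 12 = (v - 4)*(v^2 - 2*v - 3) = (v - 4)*(v + 1)*(v - 3)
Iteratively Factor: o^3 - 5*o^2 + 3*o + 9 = (o + 1)*(o^2 - 6*o + 9) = (o - 3)*(o + 1)*(o - 3)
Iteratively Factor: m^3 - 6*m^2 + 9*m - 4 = (m - 1)*(m^2 - 5*m + 4) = (m - 1)^2*(m - 4)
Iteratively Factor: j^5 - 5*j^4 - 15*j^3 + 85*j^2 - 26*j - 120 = (j - 2)*(j^4 - 3*j^3 - 21*j^2 + 43*j + 60) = (j - 3)*(j - 2)*(j^3 - 21*j - 20) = (j - 3)*(j - 2)*(j + 4)*(j^2 - 4*j - 5) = (j - 5)*(j - 3)*(j - 2)*(j + 4)*(j + 1)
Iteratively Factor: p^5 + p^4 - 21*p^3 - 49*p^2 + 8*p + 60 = (p + 2)*(p^4 - p^3 - 19*p^2 - 11*p + 30) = (p - 5)*(p + 2)*(p^3 + 4*p^2 + p - 6) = (p - 5)*(p + 2)*(p + 3)*(p^2 + p - 2) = (p - 5)*(p - 1)*(p + 2)*(p + 3)*(p + 2)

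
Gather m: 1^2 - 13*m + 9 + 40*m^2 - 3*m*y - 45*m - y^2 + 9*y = 40*m^2 + m*(-3*y - 58) - y^2 + 9*y + 10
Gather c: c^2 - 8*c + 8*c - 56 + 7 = c^2 - 49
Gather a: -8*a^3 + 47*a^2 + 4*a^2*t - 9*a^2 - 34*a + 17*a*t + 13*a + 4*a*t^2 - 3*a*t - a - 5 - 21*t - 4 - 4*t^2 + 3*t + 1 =-8*a^3 + a^2*(4*t + 38) + a*(4*t^2 + 14*t - 22) - 4*t^2 - 18*t - 8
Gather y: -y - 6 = -y - 6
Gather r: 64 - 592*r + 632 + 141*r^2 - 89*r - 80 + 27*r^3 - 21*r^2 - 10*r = 27*r^3 + 120*r^2 - 691*r + 616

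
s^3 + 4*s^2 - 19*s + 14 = (s - 2)*(s - 1)*(s + 7)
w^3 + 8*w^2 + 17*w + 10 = (w + 1)*(w + 2)*(w + 5)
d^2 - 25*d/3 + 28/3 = (d - 7)*(d - 4/3)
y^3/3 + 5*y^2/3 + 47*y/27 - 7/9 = (y/3 + 1)*(y - 1/3)*(y + 7/3)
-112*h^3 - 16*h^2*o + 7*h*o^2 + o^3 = (-4*h + o)*(4*h + o)*(7*h + o)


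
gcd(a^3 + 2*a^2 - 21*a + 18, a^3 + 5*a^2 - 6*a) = a^2 + 5*a - 6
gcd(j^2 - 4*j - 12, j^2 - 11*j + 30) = j - 6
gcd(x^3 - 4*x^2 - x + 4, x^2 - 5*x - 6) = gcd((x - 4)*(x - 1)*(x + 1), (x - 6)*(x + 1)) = x + 1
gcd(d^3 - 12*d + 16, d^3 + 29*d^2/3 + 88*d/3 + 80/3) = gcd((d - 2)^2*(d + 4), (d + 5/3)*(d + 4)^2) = d + 4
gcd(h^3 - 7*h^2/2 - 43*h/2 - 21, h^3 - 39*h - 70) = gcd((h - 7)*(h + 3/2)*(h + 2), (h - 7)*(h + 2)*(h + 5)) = h^2 - 5*h - 14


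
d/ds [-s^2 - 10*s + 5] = -2*s - 10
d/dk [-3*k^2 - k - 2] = -6*k - 1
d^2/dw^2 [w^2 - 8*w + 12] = 2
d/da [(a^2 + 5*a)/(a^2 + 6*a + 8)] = (a^2 + 16*a + 40)/(a^4 + 12*a^3 + 52*a^2 + 96*a + 64)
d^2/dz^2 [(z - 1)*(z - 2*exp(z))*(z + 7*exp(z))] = 5*z^2*exp(z) - 56*z*exp(2*z) + 15*z*exp(z) + 6*z - 2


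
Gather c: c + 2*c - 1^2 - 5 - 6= 3*c - 12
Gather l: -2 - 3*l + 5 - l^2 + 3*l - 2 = 1 - l^2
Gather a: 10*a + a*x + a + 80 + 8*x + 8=a*(x + 11) + 8*x + 88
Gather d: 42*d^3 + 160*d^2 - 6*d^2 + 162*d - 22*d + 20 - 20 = 42*d^3 + 154*d^2 + 140*d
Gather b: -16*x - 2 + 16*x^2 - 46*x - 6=16*x^2 - 62*x - 8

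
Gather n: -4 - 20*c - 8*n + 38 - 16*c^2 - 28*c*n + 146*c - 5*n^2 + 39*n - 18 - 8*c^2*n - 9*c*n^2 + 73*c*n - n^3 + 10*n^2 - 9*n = -16*c^2 + 126*c - n^3 + n^2*(5 - 9*c) + n*(-8*c^2 + 45*c + 22) + 16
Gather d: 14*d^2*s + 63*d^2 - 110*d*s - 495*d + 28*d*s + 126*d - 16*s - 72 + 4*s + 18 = d^2*(14*s + 63) + d*(-82*s - 369) - 12*s - 54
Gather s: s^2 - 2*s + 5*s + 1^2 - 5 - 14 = s^2 + 3*s - 18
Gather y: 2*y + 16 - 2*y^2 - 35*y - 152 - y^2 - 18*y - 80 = -3*y^2 - 51*y - 216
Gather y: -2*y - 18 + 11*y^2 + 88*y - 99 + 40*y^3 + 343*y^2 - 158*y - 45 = 40*y^3 + 354*y^2 - 72*y - 162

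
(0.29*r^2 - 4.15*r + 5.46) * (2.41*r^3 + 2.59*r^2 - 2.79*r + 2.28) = 0.6989*r^5 - 9.2504*r^4 + 1.601*r^3 + 26.3811*r^2 - 24.6954*r + 12.4488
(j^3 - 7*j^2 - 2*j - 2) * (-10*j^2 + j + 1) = -10*j^5 + 71*j^4 + 14*j^3 + 11*j^2 - 4*j - 2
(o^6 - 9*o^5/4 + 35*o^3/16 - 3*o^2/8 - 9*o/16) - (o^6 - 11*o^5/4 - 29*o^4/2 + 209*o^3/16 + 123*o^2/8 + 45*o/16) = o^5/2 + 29*o^4/2 - 87*o^3/8 - 63*o^2/4 - 27*o/8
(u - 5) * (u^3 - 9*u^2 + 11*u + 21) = u^4 - 14*u^3 + 56*u^2 - 34*u - 105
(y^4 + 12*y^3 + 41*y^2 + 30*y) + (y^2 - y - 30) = y^4 + 12*y^3 + 42*y^2 + 29*y - 30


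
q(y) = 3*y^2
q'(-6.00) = -36.00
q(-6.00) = 108.00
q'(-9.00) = -54.00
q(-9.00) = 243.00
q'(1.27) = 7.62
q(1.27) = 4.84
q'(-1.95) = -11.70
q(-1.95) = 11.41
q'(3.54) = 21.24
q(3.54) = 37.59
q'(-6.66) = -39.96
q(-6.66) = 133.07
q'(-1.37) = -8.22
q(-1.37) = 5.63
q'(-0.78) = -4.68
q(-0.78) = 1.83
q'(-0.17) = -1.02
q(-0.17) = 0.09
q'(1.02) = 6.12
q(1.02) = 3.12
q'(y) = 6*y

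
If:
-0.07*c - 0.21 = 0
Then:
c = -3.00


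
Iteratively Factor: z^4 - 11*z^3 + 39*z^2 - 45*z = (z)*(z^3 - 11*z^2 + 39*z - 45) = z*(z - 5)*(z^2 - 6*z + 9) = z*(z - 5)*(z - 3)*(z - 3)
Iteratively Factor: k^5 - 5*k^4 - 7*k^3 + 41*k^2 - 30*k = (k - 2)*(k^4 - 3*k^3 - 13*k^2 + 15*k) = (k - 5)*(k - 2)*(k^3 + 2*k^2 - 3*k) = (k - 5)*(k - 2)*(k + 3)*(k^2 - k) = k*(k - 5)*(k - 2)*(k + 3)*(k - 1)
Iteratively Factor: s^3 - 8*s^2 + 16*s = (s - 4)*(s^2 - 4*s) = (s - 4)^2*(s)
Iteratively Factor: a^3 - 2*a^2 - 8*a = (a - 4)*(a^2 + 2*a) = a*(a - 4)*(a + 2)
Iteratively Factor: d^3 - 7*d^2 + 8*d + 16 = (d + 1)*(d^2 - 8*d + 16) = (d - 4)*(d + 1)*(d - 4)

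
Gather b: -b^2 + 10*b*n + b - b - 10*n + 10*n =-b^2 + 10*b*n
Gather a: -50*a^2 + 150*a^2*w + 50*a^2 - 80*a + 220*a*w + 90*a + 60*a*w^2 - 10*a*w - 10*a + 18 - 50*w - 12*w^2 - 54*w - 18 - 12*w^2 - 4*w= 150*a^2*w + a*(60*w^2 + 210*w) - 24*w^2 - 108*w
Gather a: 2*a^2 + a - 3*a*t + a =2*a^2 + a*(2 - 3*t)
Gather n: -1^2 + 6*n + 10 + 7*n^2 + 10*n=7*n^2 + 16*n + 9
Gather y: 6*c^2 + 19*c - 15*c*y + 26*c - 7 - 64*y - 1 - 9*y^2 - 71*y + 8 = 6*c^2 + 45*c - 9*y^2 + y*(-15*c - 135)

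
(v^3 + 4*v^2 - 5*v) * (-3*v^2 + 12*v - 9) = -3*v^5 + 54*v^3 - 96*v^2 + 45*v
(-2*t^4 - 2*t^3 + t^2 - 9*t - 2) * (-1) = 2*t^4 + 2*t^3 - t^2 + 9*t + 2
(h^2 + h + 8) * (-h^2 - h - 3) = -h^4 - 2*h^3 - 12*h^2 - 11*h - 24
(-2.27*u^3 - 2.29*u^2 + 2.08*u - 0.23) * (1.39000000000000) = -3.1553*u^3 - 3.1831*u^2 + 2.8912*u - 0.3197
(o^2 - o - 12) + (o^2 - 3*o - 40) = 2*o^2 - 4*o - 52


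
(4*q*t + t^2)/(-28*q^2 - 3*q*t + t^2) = -t/(7*q - t)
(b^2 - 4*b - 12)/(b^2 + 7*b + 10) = (b - 6)/(b + 5)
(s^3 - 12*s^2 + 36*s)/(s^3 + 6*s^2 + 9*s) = (s^2 - 12*s + 36)/(s^2 + 6*s + 9)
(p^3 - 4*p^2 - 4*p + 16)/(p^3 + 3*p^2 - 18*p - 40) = (p - 2)/(p + 5)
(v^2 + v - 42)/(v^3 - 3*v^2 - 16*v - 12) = (v + 7)/(v^2 + 3*v + 2)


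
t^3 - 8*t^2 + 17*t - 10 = (t - 5)*(t - 2)*(t - 1)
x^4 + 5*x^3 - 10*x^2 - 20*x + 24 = (x - 2)*(x - 1)*(x + 2)*(x + 6)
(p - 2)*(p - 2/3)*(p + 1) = p^3 - 5*p^2/3 - 4*p/3 + 4/3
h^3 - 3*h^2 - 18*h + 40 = (h - 5)*(h - 2)*(h + 4)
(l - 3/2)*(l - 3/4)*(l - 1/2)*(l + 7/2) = l^4 + 3*l^3/4 - 59*l^2/8 + 117*l/16 - 63/32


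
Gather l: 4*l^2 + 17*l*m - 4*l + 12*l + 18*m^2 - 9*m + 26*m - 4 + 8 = 4*l^2 + l*(17*m + 8) + 18*m^2 + 17*m + 4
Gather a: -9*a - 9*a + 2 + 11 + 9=22 - 18*a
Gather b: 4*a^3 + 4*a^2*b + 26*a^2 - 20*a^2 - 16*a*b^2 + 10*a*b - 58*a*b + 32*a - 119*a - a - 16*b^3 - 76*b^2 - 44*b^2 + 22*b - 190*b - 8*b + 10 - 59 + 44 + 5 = 4*a^3 + 6*a^2 - 88*a - 16*b^3 + b^2*(-16*a - 120) + b*(4*a^2 - 48*a - 176)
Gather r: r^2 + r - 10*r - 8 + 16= r^2 - 9*r + 8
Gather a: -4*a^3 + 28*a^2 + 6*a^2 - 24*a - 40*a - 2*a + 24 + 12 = -4*a^3 + 34*a^2 - 66*a + 36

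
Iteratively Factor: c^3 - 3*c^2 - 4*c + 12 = (c - 3)*(c^2 - 4) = (c - 3)*(c - 2)*(c + 2)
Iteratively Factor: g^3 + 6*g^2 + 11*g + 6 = (g + 2)*(g^2 + 4*g + 3) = (g + 1)*(g + 2)*(g + 3)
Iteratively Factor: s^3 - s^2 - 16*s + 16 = (s - 4)*(s^2 + 3*s - 4) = (s - 4)*(s + 4)*(s - 1)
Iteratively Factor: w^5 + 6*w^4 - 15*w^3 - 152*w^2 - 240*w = (w + 4)*(w^4 + 2*w^3 - 23*w^2 - 60*w) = (w + 3)*(w + 4)*(w^3 - w^2 - 20*w) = (w + 3)*(w + 4)^2*(w^2 - 5*w) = w*(w + 3)*(w + 4)^2*(w - 5)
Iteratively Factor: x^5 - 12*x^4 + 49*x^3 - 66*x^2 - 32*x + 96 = (x + 1)*(x^4 - 13*x^3 + 62*x^2 - 128*x + 96) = (x - 4)*(x + 1)*(x^3 - 9*x^2 + 26*x - 24) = (x - 4)*(x - 2)*(x + 1)*(x^2 - 7*x + 12) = (x - 4)*(x - 3)*(x - 2)*(x + 1)*(x - 4)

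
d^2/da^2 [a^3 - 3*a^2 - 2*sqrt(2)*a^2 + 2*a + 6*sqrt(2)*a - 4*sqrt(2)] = 6*a - 6 - 4*sqrt(2)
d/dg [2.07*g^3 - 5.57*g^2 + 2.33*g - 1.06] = 6.21*g^2 - 11.14*g + 2.33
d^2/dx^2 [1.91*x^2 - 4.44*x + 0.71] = 3.82000000000000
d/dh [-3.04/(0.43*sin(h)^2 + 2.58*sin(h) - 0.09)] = (2.6144*sin(h) + 7.8432)*cos(h)/(0.43*sin(h)^2 + 2.58*sin(h) - 0.09)^2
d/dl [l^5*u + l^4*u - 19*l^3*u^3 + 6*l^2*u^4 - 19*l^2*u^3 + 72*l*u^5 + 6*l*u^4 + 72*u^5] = u*(5*l^4 + 4*l^3 - 57*l^2*u^2 + 12*l*u^3 - 38*l*u^2 + 72*u^4 + 6*u^3)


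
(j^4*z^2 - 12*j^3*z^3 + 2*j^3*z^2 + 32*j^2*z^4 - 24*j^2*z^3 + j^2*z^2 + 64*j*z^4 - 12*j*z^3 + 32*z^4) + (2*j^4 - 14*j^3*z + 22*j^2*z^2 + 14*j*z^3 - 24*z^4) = j^4*z^2 + 2*j^4 - 12*j^3*z^3 + 2*j^3*z^2 - 14*j^3*z + 32*j^2*z^4 - 24*j^2*z^3 + 23*j^2*z^2 + 64*j*z^4 + 2*j*z^3 + 8*z^4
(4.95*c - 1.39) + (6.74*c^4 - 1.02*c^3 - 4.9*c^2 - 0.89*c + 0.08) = 6.74*c^4 - 1.02*c^3 - 4.9*c^2 + 4.06*c - 1.31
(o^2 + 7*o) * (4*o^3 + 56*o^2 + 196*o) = 4*o^5 + 84*o^4 + 588*o^3 + 1372*o^2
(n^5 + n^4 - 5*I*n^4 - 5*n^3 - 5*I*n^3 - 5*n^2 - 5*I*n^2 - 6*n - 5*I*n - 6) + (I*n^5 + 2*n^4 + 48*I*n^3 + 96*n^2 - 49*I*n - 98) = n^5 + I*n^5 + 3*n^4 - 5*I*n^4 - 5*n^3 + 43*I*n^3 + 91*n^2 - 5*I*n^2 - 6*n - 54*I*n - 104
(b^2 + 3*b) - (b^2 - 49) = 3*b + 49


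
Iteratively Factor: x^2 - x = (x)*(x - 1)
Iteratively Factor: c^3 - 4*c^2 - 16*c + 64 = (c + 4)*(c^2 - 8*c + 16) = (c - 4)*(c + 4)*(c - 4)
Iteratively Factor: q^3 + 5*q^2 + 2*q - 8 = (q + 4)*(q^2 + q - 2) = (q - 1)*(q + 4)*(q + 2)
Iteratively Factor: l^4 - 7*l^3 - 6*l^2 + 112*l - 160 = (l - 2)*(l^3 - 5*l^2 - 16*l + 80) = (l - 5)*(l - 2)*(l^2 - 16) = (l - 5)*(l - 4)*(l - 2)*(l + 4)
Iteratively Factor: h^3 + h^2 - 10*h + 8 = (h - 1)*(h^2 + 2*h - 8) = (h - 1)*(h + 4)*(h - 2)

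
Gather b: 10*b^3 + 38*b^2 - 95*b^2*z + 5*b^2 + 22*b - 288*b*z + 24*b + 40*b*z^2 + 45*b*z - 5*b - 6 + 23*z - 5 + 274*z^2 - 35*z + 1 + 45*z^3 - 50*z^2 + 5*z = 10*b^3 + b^2*(43 - 95*z) + b*(40*z^2 - 243*z + 41) + 45*z^3 + 224*z^2 - 7*z - 10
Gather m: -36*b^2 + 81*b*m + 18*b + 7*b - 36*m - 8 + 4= -36*b^2 + 25*b + m*(81*b - 36) - 4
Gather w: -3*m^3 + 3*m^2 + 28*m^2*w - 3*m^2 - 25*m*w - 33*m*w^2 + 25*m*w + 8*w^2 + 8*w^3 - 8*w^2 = -3*m^3 + 28*m^2*w - 33*m*w^2 + 8*w^3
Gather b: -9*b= -9*b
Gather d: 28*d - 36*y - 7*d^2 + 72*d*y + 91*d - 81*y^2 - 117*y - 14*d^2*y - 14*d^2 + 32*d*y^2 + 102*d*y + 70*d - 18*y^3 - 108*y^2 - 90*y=d^2*(-14*y - 21) + d*(32*y^2 + 174*y + 189) - 18*y^3 - 189*y^2 - 243*y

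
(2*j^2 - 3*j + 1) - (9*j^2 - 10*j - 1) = -7*j^2 + 7*j + 2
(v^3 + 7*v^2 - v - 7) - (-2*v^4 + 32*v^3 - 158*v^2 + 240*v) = 2*v^4 - 31*v^3 + 165*v^2 - 241*v - 7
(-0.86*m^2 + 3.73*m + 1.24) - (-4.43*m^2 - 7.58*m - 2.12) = 3.57*m^2 + 11.31*m + 3.36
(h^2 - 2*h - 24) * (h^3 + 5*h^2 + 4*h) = h^5 + 3*h^4 - 30*h^3 - 128*h^2 - 96*h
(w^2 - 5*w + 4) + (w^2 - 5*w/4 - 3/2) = 2*w^2 - 25*w/4 + 5/2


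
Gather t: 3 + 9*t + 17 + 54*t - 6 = 63*t + 14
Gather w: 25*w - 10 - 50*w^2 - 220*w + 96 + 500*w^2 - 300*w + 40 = 450*w^2 - 495*w + 126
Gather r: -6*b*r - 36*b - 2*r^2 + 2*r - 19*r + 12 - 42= -36*b - 2*r^2 + r*(-6*b - 17) - 30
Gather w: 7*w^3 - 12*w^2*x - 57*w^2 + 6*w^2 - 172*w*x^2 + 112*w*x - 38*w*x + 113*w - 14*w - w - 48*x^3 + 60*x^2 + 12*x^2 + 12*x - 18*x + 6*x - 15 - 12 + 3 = 7*w^3 + w^2*(-12*x - 51) + w*(-172*x^2 + 74*x + 98) - 48*x^3 + 72*x^2 - 24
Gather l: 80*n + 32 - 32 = 80*n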